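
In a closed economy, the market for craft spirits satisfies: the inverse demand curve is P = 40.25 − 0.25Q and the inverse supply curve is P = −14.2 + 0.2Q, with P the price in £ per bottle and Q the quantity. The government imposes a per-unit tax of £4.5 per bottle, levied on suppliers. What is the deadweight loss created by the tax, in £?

Rewrite in direct form: Qd = 161 − 4P and Qs = 5P + 71.
Before the tax: set 161 − 4P = 5P + 71 → P* = £10, Q* = 121.
With the tax collected from suppliers, supply shifts: Qs = 5(P − 4.5) + 71.
New equilibrium: consumers pay £12.5, suppliers receive £8, Q = 111. (Wedge: Pb − Ps = 4.5.)
Quantity falls by |ΔQ| = |121 − 111| = 10.
DWL = ½ · t · |ΔQ| = ½ · 4.5 · 10 = £22.5.

Deadweight loss = £22.5.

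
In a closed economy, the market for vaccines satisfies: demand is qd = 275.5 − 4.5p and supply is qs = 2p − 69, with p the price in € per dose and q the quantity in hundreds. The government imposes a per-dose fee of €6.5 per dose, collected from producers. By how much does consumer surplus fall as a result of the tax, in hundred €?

Consumer surplus falls by €65 hundred.

Without the tax, 275.5 − 4.5p = 2p − 69 gives 6.5p = 344.5, so p* = €53 and q* = 37.
With the tax collected from producers, supply shifts: qs = 2(p − 6.5) − 69.
Solving gives q = 28 with buyers paying €55 and producers receiving €48.5 (the €6.5 wedge).
ΔCS is the trapezoid between Q = 28 and Q = 37 of height €2: ½ · (37 + 28) · 2 = €65.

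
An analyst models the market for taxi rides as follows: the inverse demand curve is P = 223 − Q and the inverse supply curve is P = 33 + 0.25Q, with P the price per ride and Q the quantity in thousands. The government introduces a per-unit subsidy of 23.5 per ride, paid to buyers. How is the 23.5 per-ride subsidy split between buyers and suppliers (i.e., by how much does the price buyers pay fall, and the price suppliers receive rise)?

Buyers gain 18.8 per ride; suppliers gain 4.7 per ride.

Rewrite in direct form: Qd = 223 − P and Qs = 4P − 132.
Before the subsidy: set 223 − P = 4P − 132 → P* = 71, Q* = 152.
With a per-unit subsidy paid to buyers, each effectively pays P − 23.5, so demand becomes Qd = 223 − (P − 23.5).
New equilibrium: buyers pay 52.2, suppliers receive 75.7, Q = 170.8. (Wedge: Pb − Ps = −23.5.)
Gain to buyers: 18.8; to suppliers: 4.7. (They sum to 23.5.)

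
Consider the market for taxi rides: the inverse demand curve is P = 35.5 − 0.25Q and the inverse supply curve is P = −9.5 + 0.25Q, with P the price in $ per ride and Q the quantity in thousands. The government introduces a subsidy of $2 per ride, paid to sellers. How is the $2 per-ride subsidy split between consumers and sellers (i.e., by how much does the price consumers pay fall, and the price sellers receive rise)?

Inverting to Q(P) form: Qd = 142 − 4P; Qs = 4P + 38.
Without the subsidy, 142 − 4P = 4P + 38 gives 8P = 104, so P* = $13 and Q* = 90.
With a per-unit subsidy paid to sellers, each receives P + 2 per unit sold, so supply becomes Qs = 4(P + 2) + 38.
New equilibrium: consumers pay $12, sellers receive $14, Q = 94. (Wedge: Pb − Ps = −2.)
Gain to consumers: $1; to sellers: $1. (They sum to $2.)

Consumers gain $1 per ride; sellers gain $1 per ride.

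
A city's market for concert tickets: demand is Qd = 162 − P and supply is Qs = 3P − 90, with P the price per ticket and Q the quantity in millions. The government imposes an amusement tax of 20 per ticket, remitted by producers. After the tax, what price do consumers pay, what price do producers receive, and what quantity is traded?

Without the tax, 162 − P = 3P − 90 gives 4P = 252, so P* = 63 and Q* = 99.
With the tax collected from producers, supply shifts: Qs = 3(P − 20) − 90.
Solving gives Q = 84 with consumers paying 78 and producers receiving 58 (the 20 wedge).

Consumers pay 78; producers receive 58; quantity = 84.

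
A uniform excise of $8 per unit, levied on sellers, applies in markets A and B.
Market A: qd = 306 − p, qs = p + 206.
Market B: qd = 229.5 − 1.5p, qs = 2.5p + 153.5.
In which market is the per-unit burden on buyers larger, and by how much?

Market A: pre-tax p* = $50, q* = 256; post-tax q = 252; per-unit burden on buyers = $4.
Market B: pre-tax p* = $19, q* = 201; post-tax q = 193.5; per-unit burden on buyers = $5.
Difference: $4 vs $5 → market B is larger by $1.

Market B, by $1.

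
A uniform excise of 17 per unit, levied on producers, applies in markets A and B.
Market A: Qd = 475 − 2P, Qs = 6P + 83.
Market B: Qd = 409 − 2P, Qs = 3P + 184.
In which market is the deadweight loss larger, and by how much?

Market A: pre-tax P* = 49, Q* = 377; post-tax Q = 351.5; deadweight loss = 216.75.
Market B: pre-tax P* = 45, Q* = 319; post-tax Q = 298.6; deadweight loss = 173.4.
Difference: 216.75 vs 173.4 → market A is larger by 43.35.

Market A, by 43.35.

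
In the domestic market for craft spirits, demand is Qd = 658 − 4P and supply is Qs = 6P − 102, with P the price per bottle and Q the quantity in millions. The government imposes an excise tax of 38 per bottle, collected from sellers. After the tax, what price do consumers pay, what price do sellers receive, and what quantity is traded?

Without the tax, 658 − 4P = 6P − 102 gives 10P = 760, so P* = 76 and Q* = 354.
With the tax collected from sellers, supply shifts: Qs = 6(P − 38) − 102.
New equilibrium: consumers pay 98.8, sellers receive 60.8, Q = 262.8. (Wedge: Pb − Ps = 38.)
The less price-elastic side of the market bears the larger share of a per-unit tax.

Consumers pay 98.8; sellers receive 60.8; quantity = 262.8.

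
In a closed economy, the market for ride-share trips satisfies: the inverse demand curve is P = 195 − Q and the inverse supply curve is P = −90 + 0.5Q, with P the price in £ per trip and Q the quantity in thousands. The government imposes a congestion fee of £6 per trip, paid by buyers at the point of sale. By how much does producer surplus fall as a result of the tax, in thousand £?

Producer surplus falls by £376 thousand.

Inverting to Q(P) form: Qd = 195 − P; Qs = 2P + 180.
Without the tax, 195 − P = 2P + 180 gives 3P = 15, so P* = £5 and Q* = 190.
With the tax collected from buyers, demand (in seller-price terms) shifts: Qd = 195 − (P + 6).
Solving gives Q = 186 with buyers paying £9 and producers receiving £3 (the £6 wedge).
ΔPS is the trapezoid between Q = 186 and Q = 190 of height £2: ½ · (190 + 186) · 2 = £376.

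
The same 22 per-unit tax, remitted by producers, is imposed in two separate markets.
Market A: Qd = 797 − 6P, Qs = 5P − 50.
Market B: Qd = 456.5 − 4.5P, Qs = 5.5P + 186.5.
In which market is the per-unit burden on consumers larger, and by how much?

Market A: pre-tax P* = 77, Q* = 335; post-tax Q = 275; per-unit burden on consumers = 10.
Market B: pre-tax P* = 27, Q* = 335; post-tax Q = 280.55; per-unit burden on consumers = 12.1.
Difference: 10 vs 12.1 → market B is larger by 2.1.

Market B, by 2.1.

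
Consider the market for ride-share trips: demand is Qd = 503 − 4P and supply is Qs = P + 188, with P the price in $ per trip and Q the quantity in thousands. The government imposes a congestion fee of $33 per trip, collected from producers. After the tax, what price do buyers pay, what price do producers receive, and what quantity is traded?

Before the tax: set 503 − 4P = P + 188 → P* = $63, Q* = 251.
With the tax collected from producers, supply shifts: Qs = (P − 33) + 188.
New equilibrium: buyers pay $69.6, producers receive $36.6, Q = 224.6. (Wedge: Pb − Ps = 33.)

Buyers pay $69.6; producers receive $36.6; quantity = 224.6.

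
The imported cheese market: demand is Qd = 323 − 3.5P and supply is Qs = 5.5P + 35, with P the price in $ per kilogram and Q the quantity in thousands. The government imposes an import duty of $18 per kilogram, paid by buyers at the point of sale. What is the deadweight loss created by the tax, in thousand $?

Deadweight loss = $346.5 thousand.

Without the tax, 323 − 3.5P = 5.5P + 35 gives 9P = 288, so P* = $32 and Q* = 211.
With the tax collected from buyers, demand (in seller-price terms) shifts: Qd = 323 − 3.5(P + 18).
New equilibrium: buyers pay $43, suppliers receive $25, Q = 172.5. (Wedge: Pb − Ps = 18.)
Quantity falls by |ΔQ| = |211 − 172.5| = 38.5.
DWL = ½ · t · |ΔQ| = ½ · 18 · 38.5 = $346.5.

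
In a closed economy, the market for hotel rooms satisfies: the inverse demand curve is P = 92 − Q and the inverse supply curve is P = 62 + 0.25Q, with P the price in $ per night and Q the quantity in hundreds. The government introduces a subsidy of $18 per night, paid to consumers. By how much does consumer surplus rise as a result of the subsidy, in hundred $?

Inverting to Q(P) form: Qd = 92 − P; Qs = 4P − 248.
Without the subsidy, 92 − P = 4P − 248 gives 5P = 340, so P* = $68 and Q* = 24.
With a per-unit subsidy paid to consumers, each effectively pays P − 18, so demand becomes Qd = 92 − (P − 18).
Solving gives Q = 38.4 with consumers paying $53.6 and producers receiving $71.6 (the $18 wedge).
ΔCS is the trapezoid between Q = 38.4 and Q = 24 of height $14.4: ½ · (24 + 38.4) · 14.4 = $449.28.

Consumer surplus rises by $449.28 hundred.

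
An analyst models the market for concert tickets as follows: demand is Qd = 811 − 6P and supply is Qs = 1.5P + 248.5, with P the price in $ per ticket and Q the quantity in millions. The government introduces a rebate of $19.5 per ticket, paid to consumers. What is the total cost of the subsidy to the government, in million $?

Before the subsidy: set 811 − 6P = 1.5P + 248.5 → P* = $75, Q* = 361.
With a per-unit subsidy paid to consumers, each effectively pays P − 19.5, so demand becomes Qd = 811 − 6(P − 19.5).
New equilibrium: consumers pay $71.1, sellers receive $90.6, Q = 384.4. (Wedge: Pb − Ps = −19.5.)
Outlay = t · Q = 19.5 · 384.4 = $7495.8.

Government outlay = $7495.8 million.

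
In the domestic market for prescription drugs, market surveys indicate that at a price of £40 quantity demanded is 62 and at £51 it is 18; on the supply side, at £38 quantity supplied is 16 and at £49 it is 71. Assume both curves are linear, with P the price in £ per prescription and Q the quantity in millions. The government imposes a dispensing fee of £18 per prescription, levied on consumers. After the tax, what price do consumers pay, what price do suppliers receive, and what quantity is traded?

Demand slope: (18 − 62)/(51 − 40) = -4, so Qd = 222 − 4P.
Supply slope: (71 − 16)/(49 − 38) = 5, so Qs = 5P − 174.
Before the tax: set 222 − 4P = 5P − 174 → P* = £44, Q* = 46.
With the tax collected from consumers, demand (in seller-price terms) shifts: Qd = 222 − 4(P + 18).
Solving gives Q = 6 with consumers paying £54 and suppliers receiving £36 (the £18 wedge).

Consumers pay £54; suppliers receive £36; quantity = 6.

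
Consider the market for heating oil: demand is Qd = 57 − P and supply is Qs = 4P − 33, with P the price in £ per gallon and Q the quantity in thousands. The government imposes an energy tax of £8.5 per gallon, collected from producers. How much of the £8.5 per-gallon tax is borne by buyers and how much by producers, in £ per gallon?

Without the tax, 57 − P = 4P − 33 gives 5P = 90, so P* = £18 and Q* = 39.
With the tax collected from producers, supply shifts: Qs = 4(P − 8.5) − 33.
New equilibrium: buyers pay £24.8, producers receive £16.3, Q = 32.2. (Wedge: Pb − Ps = 8.5.)
Burden on buyers: £6.8; on producers: £1.7. (They sum to £8.5.)

Buyers bear £6.8 per gallon; producers bear £1.7 per gallon.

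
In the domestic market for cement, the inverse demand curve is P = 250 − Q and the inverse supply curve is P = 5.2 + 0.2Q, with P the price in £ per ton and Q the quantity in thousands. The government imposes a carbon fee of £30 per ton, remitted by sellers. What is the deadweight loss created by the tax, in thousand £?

Deadweight loss = £375 thousand.

Inverting to Q(P) form: Qd = 250 − P; Qs = 5P − 26.
Without the tax, 250 − P = 5P − 26 gives 6P = 276, so P* = £46 and Q* = 204.
With the tax collected from sellers, supply shifts: Qs = 5(P − 30) − 26.
New equilibrium: buyers pay £71, sellers receive £41, Q = 179. (Wedge: Pb − Ps = 30.)
Quantity falls by |ΔQ| = |204 − 179| = 25.
DWL = ½ · t · |ΔQ| = ½ · 30 · 25 = £375.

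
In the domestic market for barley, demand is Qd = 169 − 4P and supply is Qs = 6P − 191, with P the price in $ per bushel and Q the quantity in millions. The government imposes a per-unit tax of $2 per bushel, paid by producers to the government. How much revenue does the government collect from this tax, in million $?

Tax revenue = $40.4 million.

Without the tax, 169 − 4P = 6P − 191 gives 10P = 360, so P* = $36 and Q* = 25.
With the tax collected from producers, supply shifts: Qs = 6(P − 2) − 191.
Solving gives Q = 20.2 with consumers paying $37.2 and producers receiving $35.2 (the $2 wedge).
Revenue = t · Q = 2 · 20.2 = $40.4.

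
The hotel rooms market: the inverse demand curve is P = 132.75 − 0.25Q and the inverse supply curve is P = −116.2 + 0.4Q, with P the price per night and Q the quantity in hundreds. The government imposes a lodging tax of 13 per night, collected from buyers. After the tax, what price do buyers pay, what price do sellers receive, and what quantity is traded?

Buyers pay 42; sellers receive 29; quantity = 363.

Inverting to Q(P) form: Qd = 531 − 4P; Qs = 2.5P + 290.5.
Without the tax, 531 − 4P = 2.5P + 290.5 gives 6.5P = 240.5, so P* = 37 and Q* = 383.
With the tax collected from buyers, demand (in seller-price terms) shifts: Qd = 531 − 4(P + 13).
Solving gives Q = 363 with buyers paying 42 and sellers receiving 29 (the 13 wedge).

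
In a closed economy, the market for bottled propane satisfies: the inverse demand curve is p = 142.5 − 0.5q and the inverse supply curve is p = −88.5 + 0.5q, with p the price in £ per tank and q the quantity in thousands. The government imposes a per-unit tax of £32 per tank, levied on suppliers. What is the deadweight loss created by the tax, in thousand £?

Inverting to q(p) form: qd = 285 − 2p; qs = 2p + 177.
Before the tax: set 285 − 2p = 2p + 177 → p* = £27, q* = 231.
With the tax collected from suppliers, supply shifts: qs = 2(p − 32) + 177.
New equilibrium: consumers pay £43, suppliers receive £11, q = 199. (Wedge: pb − ps = 32.)
Quantity falls by |ΔQ| = |231 − 199| = 32.
DWL = ½ · t · |ΔQ| = ½ · 32 · 32 = £512.

Deadweight loss = £512 thousand.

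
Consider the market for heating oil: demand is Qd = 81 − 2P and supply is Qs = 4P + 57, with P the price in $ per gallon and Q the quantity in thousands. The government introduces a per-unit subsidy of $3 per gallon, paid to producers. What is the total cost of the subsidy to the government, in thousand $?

Before the subsidy: set 81 − 2P = 4P + 57 → P* = $4, Q* = 73.
With a per-unit subsidy paid to producers, each receives P + 3 per unit sold, so supply becomes Qs = 4(P + 3) + 57.
New equilibrium: buyers pay $2, producers receive $5, Q = 77. (Wedge: Pb − Ps = −3.)
Outlay = t · Q = 3 · 77 = $231.

Government outlay = $231 thousand.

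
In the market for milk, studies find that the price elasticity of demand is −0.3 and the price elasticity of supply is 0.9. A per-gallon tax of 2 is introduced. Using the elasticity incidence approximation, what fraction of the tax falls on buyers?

Incidence ratio: buyers' share ≈ εs / (εs + |εd|) = 0.9 / (0.9 + 0.3) = 0.75.
Supply is the more elastic side, so buyers bear the larger share.

Buyers' share ≈ 0.75.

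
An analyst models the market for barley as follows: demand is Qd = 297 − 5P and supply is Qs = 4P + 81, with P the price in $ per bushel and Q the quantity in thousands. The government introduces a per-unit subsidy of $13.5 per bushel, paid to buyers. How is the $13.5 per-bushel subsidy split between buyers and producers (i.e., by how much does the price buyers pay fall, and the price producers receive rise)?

Without the subsidy, 297 − 5P = 4P + 81 gives 9P = 216, so P* = $24 and Q* = 177.
With a per-unit subsidy paid to buyers, each effectively pays P − 13.5, so demand becomes Qd = 297 − 5(P − 13.5).
New equilibrium: buyers pay $18, producers receive $31.5, Q = 207. (Wedge: Pb − Ps = −13.5.)
Gain to buyers: $6; to producers: $7.5. (They sum to $13.5.)

Buyers gain $6 per bushel; producers gain $7.5 per bushel.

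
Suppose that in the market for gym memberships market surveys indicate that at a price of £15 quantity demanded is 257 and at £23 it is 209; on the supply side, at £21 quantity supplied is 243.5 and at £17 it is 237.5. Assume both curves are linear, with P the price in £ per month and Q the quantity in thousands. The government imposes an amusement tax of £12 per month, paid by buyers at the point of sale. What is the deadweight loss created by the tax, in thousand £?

Demand slope: (209 − 257)/(23 − 15) = -6, so Qd = 347 − 6P.
Supply slope: (237.5 − 243.5)/(17 − 21) = 1.5, so Qs = 1.5P + 212.
Without the tax, 347 − 6P = 1.5P + 212 gives 7.5P = 135, so P* = £18 and Q* = 239.
With the tax collected from buyers, demand (in seller-price terms) shifts: Qd = 347 − 6(P + 12).
New equilibrium: buyers pay £20.4, producers receive £8.4, Q = 224.6. (Wedge: Pb − Ps = 12.)
Quantity falls by |ΔQ| = |239 − 224.6| = 14.4.
DWL = ½ · t · |ΔQ| = ½ · 12 · 14.4 = £86.4.

Deadweight loss = £86.4 thousand.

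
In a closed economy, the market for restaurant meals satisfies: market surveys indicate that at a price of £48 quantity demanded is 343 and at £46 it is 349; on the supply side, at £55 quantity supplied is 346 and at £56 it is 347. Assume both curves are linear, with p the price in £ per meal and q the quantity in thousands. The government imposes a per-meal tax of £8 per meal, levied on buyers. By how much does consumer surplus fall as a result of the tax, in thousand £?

Demand slope: (349 − 343)/(46 − 48) = -3, so qd = 487 − 3p.
Supply slope: (347 − 346)/(56 − 55) = 1, so qs = p + 291.
Without the tax, 487 − 3p = p + 291 gives 4p = 196, so p* = £49 and q* = 340.
With the tax collected from buyers, demand (in seller-price terms) shifts: qd = 487 − 3(p + 8).
Solving gives q = 334 with buyers paying £51 and sellers receiving £43 (the £8 wedge).
ΔCS is the trapezoid between Q = 334 and Q = 340 of height £2: ½ · (340 + 334) · 2 = £674.

Consumer surplus falls by £674 thousand.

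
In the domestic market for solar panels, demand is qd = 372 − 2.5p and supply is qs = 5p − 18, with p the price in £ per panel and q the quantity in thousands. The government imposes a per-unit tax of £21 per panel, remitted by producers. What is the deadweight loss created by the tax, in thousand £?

Deadweight loss = £367.5 thousand.

Without the tax, 372 − 2.5p = 5p − 18 gives 7.5p = 390, so p* = £52 and q* = 242.
With the tax collected from producers, supply shifts: qs = 5(p − 21) − 18.
New equilibrium: buyers pay £66, producers receive £45, q = 207. (Wedge: pb − ps = 21.)
Quantity falls by |ΔQ| = |242 − 207| = 35.
DWL = ½ · t · |ΔQ| = ½ · 21 · 35 = £367.5.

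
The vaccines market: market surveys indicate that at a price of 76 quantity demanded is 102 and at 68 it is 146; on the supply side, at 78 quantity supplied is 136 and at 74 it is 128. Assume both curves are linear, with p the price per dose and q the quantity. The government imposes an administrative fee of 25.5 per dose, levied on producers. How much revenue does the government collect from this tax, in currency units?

Tax revenue = 2208.3.

Demand slope: (146 − 102)/(68 − 76) = -5.5, so qd = 520 − 5.5p.
Supply slope: (128 − 136)/(74 − 78) = 2, so qs = 2p − 20.
Before the tax: set 520 − 5.5p = 2p − 20 → p* = 72, q* = 124.
With the tax collected from producers, supply shifts: qs = 2(p − 25.5) − 20.
Solving gives q = 86.6 with buyers paying 78.8 and producers receiving 53.3 (the 25.5 wedge).
Revenue = t · Q = 25.5 · 86.6 = 2208.3.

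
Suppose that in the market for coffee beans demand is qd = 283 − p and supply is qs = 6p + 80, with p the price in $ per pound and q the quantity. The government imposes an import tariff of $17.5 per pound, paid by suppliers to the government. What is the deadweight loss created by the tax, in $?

Deadweight loss = $131.25.

Without the tax, 283 − p = 6p + 80 gives 7p = 203, so p* = $29 and q* = 254.
With the tax collected from suppliers, supply shifts: qs = 6(p − 17.5) + 80.
New equilibrium: consumers pay $44, suppliers receive $26.5, q = 239. (Wedge: pb − ps = 17.5.)
Quantity falls by |ΔQ| = |254 − 239| = 15.
DWL = ½ · t · |ΔQ| = ½ · 17.5 · 15 = $131.25.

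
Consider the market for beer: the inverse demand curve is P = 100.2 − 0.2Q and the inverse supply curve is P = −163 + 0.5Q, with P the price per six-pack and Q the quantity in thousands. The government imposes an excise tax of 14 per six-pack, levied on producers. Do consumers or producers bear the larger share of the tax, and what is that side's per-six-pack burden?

Inverting to Q(P) form: Qd = 501 − 5P; Qs = 2P + 326.
Before the tax: set 501 − 5P = 2P + 326 → P* = 25, Q* = 376.
With the tax collected from producers, supply shifts: Qs = 2(P − 14) + 326.
Solving gives Q = 356 with consumers paying 29 and producers receiving 15 (the 14 wedge).
Per-six-pack burden: consumers 4, producers 10.
Producers take the larger share because supply is less price-elastic here (demand slope 5 vs supply slope 2).
The less price-elastic side of the market bears the larger share of a per-unit tax.

Producers bear the larger share: 10 per six-pack.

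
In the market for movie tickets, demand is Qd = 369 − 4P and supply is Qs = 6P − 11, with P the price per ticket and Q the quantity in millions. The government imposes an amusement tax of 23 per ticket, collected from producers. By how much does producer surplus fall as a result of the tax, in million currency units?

Before the tax: set 369 − 4P = 6P − 11 → P* = 38, Q* = 217.
With the tax collected from producers, supply shifts: Qs = 6(P − 23) − 11.
Solving gives Q = 161.8 with buyers paying 51.8 and producers receiving 28.8 (the 23 wedge).
ΔPS is the trapezoid between Q = 161.8 and Q = 217 of height 9.2: ½ · (217 + 161.8) · 9.2 = 1742.48.

Producer surplus falls by 1742.48 million.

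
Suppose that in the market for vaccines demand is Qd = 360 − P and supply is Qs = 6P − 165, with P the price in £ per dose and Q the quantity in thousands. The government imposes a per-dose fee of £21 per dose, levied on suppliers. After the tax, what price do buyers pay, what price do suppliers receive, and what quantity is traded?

Without the tax, 360 − P = 6P − 165 gives 7P = 525, so P* = £75 and Q* = 285.
With the tax collected from suppliers, supply shifts: Qs = 6(P − 21) − 165.
Solving gives Q = 267 with buyers paying £93 and suppliers receiving £72 (the £21 wedge).
The less price-elastic side of the market bears the larger share of a per-unit tax.

Buyers pay £93; suppliers receive £72; quantity = 267.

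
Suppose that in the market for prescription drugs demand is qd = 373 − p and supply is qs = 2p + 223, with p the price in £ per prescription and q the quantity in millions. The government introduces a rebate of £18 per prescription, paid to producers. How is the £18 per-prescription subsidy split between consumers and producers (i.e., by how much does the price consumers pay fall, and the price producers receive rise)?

Consumers gain £12 per prescription; producers gain £6 per prescription.

Before the subsidy: set 373 − p = 2p + 223 → p* = £50, q* = 323.
With a per-unit subsidy paid to producers, each receives p + 18 per unit sold, so supply becomes qs = 2(p + 18) + 223.
Solving gives q = 335 with consumers paying £38 and producers receiving £56 (the £18 wedge).
Gain to consumers: £12; to producers: £6. (They sum to £18.)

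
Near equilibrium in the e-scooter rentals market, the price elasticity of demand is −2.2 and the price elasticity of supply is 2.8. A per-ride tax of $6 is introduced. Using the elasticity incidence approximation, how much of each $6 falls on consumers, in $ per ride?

Incidence ratio: consumers' share ≈ εs / (εs + |εd|) = 2.8 / (2.8 + 2.2) = 0.56.
So consumers bear ≈ 0.56 × $6 = $3.36; producers bear $2.64.

Consumers bear ≈ $3.36 per ride.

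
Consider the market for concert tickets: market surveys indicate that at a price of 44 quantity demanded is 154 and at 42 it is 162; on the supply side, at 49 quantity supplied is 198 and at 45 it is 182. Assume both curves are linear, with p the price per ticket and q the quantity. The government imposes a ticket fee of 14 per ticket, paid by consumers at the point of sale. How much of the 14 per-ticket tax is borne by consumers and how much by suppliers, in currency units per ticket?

Consumers bear 7 per ticket; suppliers bear 7 per ticket.

Demand slope: (162 − 154)/(42 − 44) = -4, so qd = 330 − 4p.
Supply slope: (182 − 198)/(45 − 49) = 4, so qs = 4p + 2.
Without the tax, 330 − 4p = 4p + 2 gives 8p = 328, so p* = 41 and q* = 166.
With the tax collected from consumers, demand (in seller-price terms) shifts: qd = 330 − 4(p + 14).
New equilibrium: consumers pay 48, suppliers receive 34, q = 138. (Wedge: pb − ps = 14.)
Burden on consumers: 7; on suppliers: 7. (They sum to 14.)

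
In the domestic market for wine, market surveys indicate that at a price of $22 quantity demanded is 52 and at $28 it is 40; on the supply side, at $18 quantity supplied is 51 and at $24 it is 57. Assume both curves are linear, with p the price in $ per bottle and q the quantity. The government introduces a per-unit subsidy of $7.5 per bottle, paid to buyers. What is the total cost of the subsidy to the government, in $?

Government outlay = $442.5.

Demand slope: (40 − 52)/(28 − 22) = -2, so qd = 96 − 2p.
Supply slope: (57 − 51)/(24 − 18) = 1, so qs = p + 33.
Without the subsidy, 96 − 2p = p + 33 gives 3p = 63, so p* = $21 and q* = 54.
With a per-unit subsidy paid to buyers, each effectively pays p − 7.5, so demand becomes qd = 96 − 2(p − 7.5).
New equilibrium: buyers pay $18.5, sellers receive $26, q = 59. (Wedge: pb − ps = −7.5.)
Outlay = t · Q = 7.5 · 59 = $442.5.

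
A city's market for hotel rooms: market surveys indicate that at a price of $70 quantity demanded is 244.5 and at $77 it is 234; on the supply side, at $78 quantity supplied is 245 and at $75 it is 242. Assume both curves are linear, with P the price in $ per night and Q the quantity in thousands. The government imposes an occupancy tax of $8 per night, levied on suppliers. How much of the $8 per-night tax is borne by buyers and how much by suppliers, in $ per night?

Demand slope: (234 − 244.5)/(77 − 70) = -1.5, so Qd = 349.5 − 1.5P.
Supply slope: (242 − 245)/(75 − 78) = 1, so Qs = P + 167.
Before the tax: set 349.5 − 1.5P = P + 167 → P* = $73, Q* = 240.
With the tax collected from suppliers, supply shifts: Qs = (P − 8) + 167.
New equilibrium: buyers pay $76.2, suppliers receive $68.2, Q = 235.2. (Wedge: Pb − Ps = 8.)
Burden on buyers: $3.2; on suppliers: $4.8. (They sum to $8.)
The less price-elastic side of the market bears the larger share of a per-unit tax.

Buyers bear $3.2 per night; suppliers bear $4.8 per night.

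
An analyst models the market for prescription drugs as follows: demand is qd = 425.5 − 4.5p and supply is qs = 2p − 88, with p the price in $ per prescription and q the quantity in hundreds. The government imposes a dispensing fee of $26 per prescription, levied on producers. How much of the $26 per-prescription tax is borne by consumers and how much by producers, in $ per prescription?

Before the tax: set 425.5 − 4.5p = 2p − 88 → p* = $79, q* = 70.
With the tax collected from producers, supply shifts: qs = 2(p − 26) − 88.
Solving gives q = 34 with consumers paying $87 and producers receiving $61 (the $26 wedge).
Burden on consumers: $8; on producers: $18. (They sum to $26.)
The less price-elastic side of the market bears the larger share of a per-unit tax.

Consumers bear $8 per prescription; producers bear $18 per prescription.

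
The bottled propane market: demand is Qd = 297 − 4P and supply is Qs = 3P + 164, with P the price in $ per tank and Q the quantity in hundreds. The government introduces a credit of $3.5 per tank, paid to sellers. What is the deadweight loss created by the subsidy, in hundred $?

Without the subsidy, 297 − 4P = 3P + 164 gives 7P = 133, so P* = $19 and Q* = 221.
With a per-unit subsidy paid to sellers, each receives P + 3.5 per unit sold, so supply becomes Qs = 3(P + 3.5) + 164.
New equilibrium: consumers pay $17.5, sellers receive $21, Q = 227. (Wedge: Pb − Ps = −3.5.)
Quantity rises by |ΔQ| = |221 − 227| = 6.
DWL = ½ · t · |ΔQ| = ½ · 3.5 · 6 = $10.5.

Deadweight loss = $10.5 hundred.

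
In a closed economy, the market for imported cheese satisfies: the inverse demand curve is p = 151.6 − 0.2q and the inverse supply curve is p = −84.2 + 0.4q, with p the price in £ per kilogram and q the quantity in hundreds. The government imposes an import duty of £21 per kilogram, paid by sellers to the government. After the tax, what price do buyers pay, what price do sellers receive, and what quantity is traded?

Buyers pay £80; sellers receive £59; quantity = 358.

Rewrite in direct form: qd = 758 − 5p and qs = 2.5p + 210.5.
Before the tax: set 758 − 5p = 2.5p + 210.5 → p* = £73, q* = 393.
With the tax collected from sellers, supply shifts: qs = 2.5(p − 21) + 210.5.
New equilibrium: buyers pay £80, sellers receive £59, q = 358. (Wedge: pb − ps = 21.)
The less price-elastic side of the market bears the larger share of a per-unit tax.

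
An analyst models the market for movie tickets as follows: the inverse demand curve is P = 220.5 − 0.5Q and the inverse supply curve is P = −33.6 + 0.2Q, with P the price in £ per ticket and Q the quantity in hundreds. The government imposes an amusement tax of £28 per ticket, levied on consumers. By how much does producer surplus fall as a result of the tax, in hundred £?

Rewrite in direct form: Qd = 441 − 2P and Qs = 5P + 168.
Without the tax, 441 − 2P = 5P + 168 gives 7P = 273, so P* = £39 and Q* = 363.
With the tax collected from consumers, demand (in seller-price terms) shifts: Qd = 441 − 2(P + 28).
New equilibrium: consumers pay £59, suppliers receive £31, Q = 323. (Wedge: Pb − Ps = 28.)
ΔPS is the trapezoid between Q = 323 and Q = 363 of height £8: ½ · (363 + 323) · 8 = £2744.

Producer surplus falls by £2744 hundred.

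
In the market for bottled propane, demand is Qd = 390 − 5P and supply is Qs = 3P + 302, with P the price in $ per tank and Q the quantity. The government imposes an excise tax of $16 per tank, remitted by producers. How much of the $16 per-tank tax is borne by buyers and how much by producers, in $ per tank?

Before the tax: set 390 − 5P = 3P + 302 → P* = $11, Q* = 335.
With the tax collected from producers, supply shifts: Qs = 3(P − 16) + 302.
Solving gives Q = 305 with buyers paying $17 and producers receiving $1 (the $16 wedge).
Burden on buyers: $6; on producers: $10. (They sum to $16.)
The less price-elastic side of the market bears the larger share of a per-unit tax.

Buyers bear $6 per tank; producers bear $10 per tank.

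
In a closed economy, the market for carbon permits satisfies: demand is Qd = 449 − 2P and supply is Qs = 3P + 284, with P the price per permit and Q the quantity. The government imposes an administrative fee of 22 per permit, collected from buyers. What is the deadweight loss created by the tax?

Deadweight loss = 290.4.

Before the tax: set 449 − 2P = 3P + 284 → P* = 33, Q* = 383.
With the tax collected from buyers, demand (in seller-price terms) shifts: Qd = 449 − 2(P + 22).
New equilibrium: buyers pay 46.2, suppliers receive 24.2, Q = 356.6. (Wedge: Pb − Ps = 22.)
Quantity falls by |ΔQ| = |383 − 356.6| = 26.4.
DWL = ½ · t · |ΔQ| = ½ · 22 · 26.4 = 290.4.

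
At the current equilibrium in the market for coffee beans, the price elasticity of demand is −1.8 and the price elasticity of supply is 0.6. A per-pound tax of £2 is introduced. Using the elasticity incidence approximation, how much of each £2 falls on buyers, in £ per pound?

Incidence ratio: buyers' share ≈ εs / (εs + |εd|) = 0.6 / (0.6 + 1.8) = 0.25.
So buyers bear ≈ 0.25 × £2 = £0.5; producers bear £1.5.

Buyers bear ≈ £0.5 per pound.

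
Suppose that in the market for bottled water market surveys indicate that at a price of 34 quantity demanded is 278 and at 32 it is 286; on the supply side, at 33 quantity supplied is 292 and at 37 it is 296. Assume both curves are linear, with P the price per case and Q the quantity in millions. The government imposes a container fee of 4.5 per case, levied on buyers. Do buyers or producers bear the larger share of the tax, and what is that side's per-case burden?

Producers bear the larger share: 3.6 per case.

Demand slope: (286 − 278)/(32 − 34) = -4, so Qd = 414 − 4P.
Supply slope: (296 − 292)/(37 − 33) = 1, so Qs = P + 259.
Without the tax, 414 − 4P = P + 259 gives 5P = 155, so P* = 31 and Q* = 290.
With the tax collected from buyers, demand (in seller-price terms) shifts: Qd = 414 − 4(P + 4.5).
Solving gives Q = 286.4 with buyers paying 31.9 and producers receiving 27.4 (the 4.5 wedge).
Per-case burden: buyers 0.9, producers 3.6.
Producers take the larger share because supply is less price-elastic here (demand slope 4 vs supply slope 1).
The less price-elastic side of the market bears the larger share of a per-unit tax.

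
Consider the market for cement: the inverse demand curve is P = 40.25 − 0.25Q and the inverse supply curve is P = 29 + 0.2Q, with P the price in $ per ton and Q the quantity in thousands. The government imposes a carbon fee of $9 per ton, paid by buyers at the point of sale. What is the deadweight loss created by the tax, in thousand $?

Deadweight loss = $90 thousand.

Inverting to Q(P) form: Qd = 161 − 4P; Qs = 5P − 145.
Before the tax: set 161 − 4P = 5P − 145 → P* = $34, Q* = 25.
With the tax collected from buyers, demand (in seller-price terms) shifts: Qd = 161 − 4(P + 9).
New equilibrium: buyers pay $39, producers receive $30, Q = 5. (Wedge: Pb − Ps = 9.)
Quantity falls by |ΔQ| = |25 − 5| = 20.
DWL = ½ · t · |ΔQ| = ½ · 9 · 20 = $90.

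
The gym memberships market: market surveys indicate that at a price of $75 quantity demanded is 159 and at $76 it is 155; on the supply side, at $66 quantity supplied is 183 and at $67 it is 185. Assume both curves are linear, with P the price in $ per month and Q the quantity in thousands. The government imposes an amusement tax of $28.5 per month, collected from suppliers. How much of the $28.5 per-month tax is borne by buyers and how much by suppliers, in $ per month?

Buyers bear $9.5 per month; suppliers bear $19 per month.

Demand slope: (155 − 159)/(76 − 75) = -4, so Qd = 459 − 4P.
Supply slope: (185 − 183)/(67 − 66) = 2, so Qs = 2P + 51.
Before the tax: set 459 − 4P = 2P + 51 → P* = $68, Q* = 187.
With the tax collected from suppliers, supply shifts: Qs = 2(P − 28.5) + 51.
New equilibrium: buyers pay $77.5, suppliers receive $49, Q = 149. (Wedge: Pb − Ps = 28.5.)
Burden on buyers: $9.5; on suppliers: $19. (They sum to $28.5.)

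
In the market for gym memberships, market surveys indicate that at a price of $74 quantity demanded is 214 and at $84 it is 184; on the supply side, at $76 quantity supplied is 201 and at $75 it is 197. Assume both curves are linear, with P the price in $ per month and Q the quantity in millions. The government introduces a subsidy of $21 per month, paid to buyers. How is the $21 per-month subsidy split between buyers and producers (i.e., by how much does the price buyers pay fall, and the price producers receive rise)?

Demand slope: (184 − 214)/(84 − 74) = -3, so Qd = 436 − 3P.
Supply slope: (197 − 201)/(75 − 76) = 4, so Qs = 4P − 103.
Without the subsidy, 436 − 3P = 4P − 103 gives 7P = 539, so P* = $77 and Q* = 205.
With a per-unit subsidy paid to buyers, each effectively pays P − 21, so demand becomes Qd = 436 − 3(P − 21).
Solving gives Q = 241 with buyers paying $65 and producers receiving $86 (the $21 wedge).
Gain to buyers: $12; to producers: $9. (They sum to $21.)

Buyers gain $12 per month; producers gain $9 per month.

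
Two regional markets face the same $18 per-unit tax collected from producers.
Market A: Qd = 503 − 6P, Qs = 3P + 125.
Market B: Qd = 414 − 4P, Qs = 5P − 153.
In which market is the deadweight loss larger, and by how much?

Market B, by $36.

Market A: pre-tax P* = $42, Q* = 251; post-tax Q = 215; deadweight loss = $324.
Market B: pre-tax P* = $63, Q* = 162; post-tax Q = 122; deadweight loss = $360.
Difference: $324 vs $360 → market B is larger by $36.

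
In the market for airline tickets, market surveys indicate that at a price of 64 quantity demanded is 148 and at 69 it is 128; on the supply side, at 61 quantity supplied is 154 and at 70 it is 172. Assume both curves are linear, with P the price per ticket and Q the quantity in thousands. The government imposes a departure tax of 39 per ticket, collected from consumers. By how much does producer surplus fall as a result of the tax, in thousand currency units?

Demand slope: (128 − 148)/(69 − 64) = -4, so Qd = 404 − 4P.
Supply slope: (172 − 154)/(70 − 61) = 2, so Qs = 2P + 32.
Without the tax, 404 − 4P = 2P + 32 gives 6P = 372, so P* = 62 and Q* = 156.
With the tax collected from consumers, demand (in seller-price terms) shifts: Qd = 404 − 4(P + 39).
Solving gives Q = 104 with consumers paying 75 and producers receiving 36 (the 39 wedge).
ΔPS is the trapezoid between Q = 104 and Q = 156 of height 26: ½ · (156 + 104) · 26 = 3380.

Producer surplus falls by 3380 thousand.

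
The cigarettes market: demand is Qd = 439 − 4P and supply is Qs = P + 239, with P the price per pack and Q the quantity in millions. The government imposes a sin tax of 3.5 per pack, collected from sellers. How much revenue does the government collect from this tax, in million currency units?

Without the tax, 439 − 4P = P + 239 gives 5P = 200, so P* = 40 and Q* = 279.
With the tax collected from sellers, supply shifts: Qs = (P − 3.5) + 239.
Solving gives Q = 276.2 with consumers paying 40.7 and sellers receiving 37.2 (the 3.5 wedge).
Revenue = t · Q = 3.5 · 276.2 = 966.7.

Tax revenue = 966.7 million.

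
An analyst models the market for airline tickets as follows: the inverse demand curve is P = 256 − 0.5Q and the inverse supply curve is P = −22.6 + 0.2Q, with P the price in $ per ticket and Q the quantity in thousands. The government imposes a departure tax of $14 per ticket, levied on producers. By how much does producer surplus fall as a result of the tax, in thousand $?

Inverting to Q(P) form: Qd = 512 − 2P; Qs = 5P + 113.
Without the tax, 512 − 2P = 5P + 113 gives 7P = 399, so P* = $57 and Q* = 398.
With the tax collected from producers, supply shifts: Qs = 5(P − 14) + 113.
New equilibrium: consumers pay $67, producers receive $53, Q = 378. (Wedge: Pb − Ps = 14.)
ΔPS is the trapezoid between Q = 378 and Q = 398 of height $4: ½ · (398 + 378) · 4 = $1552.

Producer surplus falls by $1552 thousand.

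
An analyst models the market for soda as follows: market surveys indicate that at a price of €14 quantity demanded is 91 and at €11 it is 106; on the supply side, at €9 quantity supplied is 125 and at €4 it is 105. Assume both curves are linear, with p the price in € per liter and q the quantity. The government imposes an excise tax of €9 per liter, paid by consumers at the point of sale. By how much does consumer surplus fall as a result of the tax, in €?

Consumer surplus falls by €444.

Demand slope: (106 − 91)/(11 − 14) = -5, so qd = 161 − 5p.
Supply slope: (105 − 125)/(4 − 9) = 4, so qs = 4p + 89.
Without the tax, 161 − 5p = 4p + 89 gives 9p = 72, so p* = €8 and q* = 121.
With the tax collected from consumers, demand (in seller-price terms) shifts: qd = 161 − 5(p + 9).
New equilibrium: consumers pay €12, producers receive €3, q = 101. (Wedge: pb − ps = 9.)
ΔCS is the trapezoid between Q = 101 and Q = 121 of height €4: ½ · (121 + 101) · 4 = €444.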